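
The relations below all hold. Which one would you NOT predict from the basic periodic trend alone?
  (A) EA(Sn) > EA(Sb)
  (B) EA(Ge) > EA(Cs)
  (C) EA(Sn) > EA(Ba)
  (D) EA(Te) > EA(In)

(A)

The general trend: electron affinity increases across a period and decreases down a group.
(A) Sn (period 5, group 14) vs Sb (period 5, group 15): the stated order contradicts the simple trend.
(B) Ge (period 4, group 14) vs Cs (period 6, group 1): the stated order agrees with the simple trend.
(C) Sn (period 5, group 14) vs Ba (period 6, group 2): the stated order agrees with the simple trend.
(D) Te (period 5, group 16) vs In (period 5, group 13): the stated order agrees with the simple trend.
The exception is (A): adding an electron to Sb's half-filled 5p³ is unfavourable, so Sn has the more exothermic EA.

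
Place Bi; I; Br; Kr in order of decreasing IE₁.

Kr > Br > I > Bi

Br is in period 4, group 17; Kr is in period 4, group 18; I is in period 5, group 17; Bi is in period 6, group 15.
Removing the outermost electron gets harder across a period and easier down a group.
Here both period and group differ, so the two effects have to be weighed against each other.
I > Bi: both effects reinforce here, so I is clearly the higher of the two.
Br > I: they share group 17; the group trend gives Br the larger value.
Kr > Br: Kr lies to the right of Br in period 4, so the across-period effect alone puts Kr higher.
For reference (kJ/mol): Br 1140, Kr 1351, I 1008, Bi 703.
So from highest to lowest: Kr > Br > I > Bi.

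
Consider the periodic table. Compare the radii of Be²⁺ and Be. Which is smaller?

Forming Be²⁺ removes 2 electrons from Be. Fewer electrons for the same nuclear charge means less shielding and a higher Z_eff on the remaining electrons, and for main-group metals the entire outer shell is lost.
A cation is smaller than its parent atom: Be²⁺ < Be.

Be²⁺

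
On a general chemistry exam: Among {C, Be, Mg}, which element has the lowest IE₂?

Mg

After 1 electron has been removed, what remains? C⁺ still has 3 valence electrons; Be⁺ still has 1 valence electron; Mg⁺ still has 1 valence electron.
All are still removing valence electrons, so compare the +1 ions as you would atoms: IE_2 generally rises across a period (higher Z_eff) and falls down a group (larger shell), subject to the usual subshell exceptions.
Valence configurations: C⁺ [He]2s²2p¹, Be⁺ [He]2s¹, Mg⁺ [Ne]3s¹.
Tabulated IE_2 (kJ/mol): C 2353, Be 1757, Mg 1451.
Putting it together, IE_2: Mg < Be < C.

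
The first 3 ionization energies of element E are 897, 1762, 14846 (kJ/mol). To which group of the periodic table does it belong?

Group 2

Look for the largest jump between consecutive ionization energies: IE3/IE2 ≈ 8.4, far larger than any earlier ratio.
That jump marks the point where a core electron is being removed. So the atom has 2 valence electrons.
A main-group element with 2 valence electrons is in group 2.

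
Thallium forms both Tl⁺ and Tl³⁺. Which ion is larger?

Tl⁺

Both ions have Z = 81 protons, but Tl³⁺ has lost more electrons, so its remaining electrons feel a larger effective nuclear charge per electron and are pulled in more tightly.
Higher positive charge → smaller ion, so Tl⁺ > Tl³⁺.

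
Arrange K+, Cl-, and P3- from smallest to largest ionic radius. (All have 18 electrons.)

All of these have 18 electrons, so size is governed by nuclear charge alone: the more protons, the stronger the pull on the same electron cloud, and the smaller the ion.
Nuclear charges: K+ (Z=19), Cl- (Z=17), P3- (Z=15).
Smallest to largest: K+ < Cl- < P3-.

K+ < Cl- < P3-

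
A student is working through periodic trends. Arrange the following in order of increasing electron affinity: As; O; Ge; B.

B, As, Ge, O

B is in period 2, group 13; O is in period 2, group 16; Ge is in period 4, group 14; As is in period 4, group 15.
EA tends to increase across a period and decrease down a group, though the pattern is less regular than for IE or radius.
Neither a single period nor a single group — weigh both effects.
As > B: period and group pull opposite ways; the across-period shift dominates (78 vs 27 kJ/mol).
Ge > As: this pair runs against the simple trend — see the exception note.
O > Ge: relative to Ge, both the across-period and down-group shifts push O's electron affinity up.
Note the exception: Ge has a higher electron affinity than As, contrary to the simple trend — adding an electron to As's half-filled 4p³ is unfavourable, so Ge (4p²) has the more exothermic EA.
Tabulated electron affinity (kJ/mol): B 27, O 141, Ge 119, As 78.
So from lowest to highest: B < As < Ge < O.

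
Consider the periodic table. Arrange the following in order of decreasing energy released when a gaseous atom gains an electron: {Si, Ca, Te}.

Si is in period 3, group 14; Ca is in period 4, group 2; Te is in period 5, group 16.
Adding an electron releases more energy for atoms nearer the top right (short of the noble gases).
These span different periods and groups, so the two trends combine.
Si > Ca: relative to Ca, both the across-period and down-group shifts push Si's electron affinity up.
Te > Si: period and group pull opposite ways; the across-period shift dominates (190 vs 134 kJ/mol).
Tabulated electron affinity (kJ/mol): Si 134, Ca 2, Te 190.
So from highest to lowest: Te > Si > Ca.

Te > Si > Ca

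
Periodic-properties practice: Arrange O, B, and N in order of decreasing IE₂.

O > N > B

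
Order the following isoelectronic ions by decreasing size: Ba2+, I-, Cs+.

All of these have 54 electrons, so size is governed by nuclear charge alone: the more protons, the stronger the pull on the same electron cloud, and the smaller the ion.
Nuclear charges: Ba2+ (Z=56), Cs+ (Z=55), I- (Z=53).
Largest to smallest: I- > Cs+ > Ba2+.

I- > Cs+ > Ba2+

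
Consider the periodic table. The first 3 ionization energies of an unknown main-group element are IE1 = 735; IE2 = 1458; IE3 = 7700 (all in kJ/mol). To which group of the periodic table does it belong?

Group 2

Look for the largest jump between consecutive ionization energies: IE3/IE2 ≈ 5.3, far larger than any earlier ratio.
That jump marks the point where a core electron is being removed. So the atom has 2 valence electrons.
A main-group element with 2 valence electrons is in group 2.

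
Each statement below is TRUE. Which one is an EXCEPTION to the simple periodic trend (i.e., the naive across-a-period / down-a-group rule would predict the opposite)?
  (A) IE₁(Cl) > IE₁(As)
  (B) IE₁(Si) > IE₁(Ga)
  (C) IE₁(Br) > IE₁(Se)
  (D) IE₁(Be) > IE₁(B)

(D)

The general trend: first ionisation energy increases across a period and decreases down a group.
(A) Cl (period 3, group 17) vs As (period 4, group 15): the stated order agrees with the simple trend.
(B) Si (period 3, group 14) vs Ga (period 4, group 13): the stated order agrees with the simple trend.
(C) Br (period 4, group 17) vs Se (period 4, group 16): the stated order agrees with the simple trend.
(D) Be (period 2, group 2) vs B (period 2, group 13): the stated order contradicts the simple trend.
The exception is (D): removing B's lone 2p electron is easier than breaking Be's filled 2s².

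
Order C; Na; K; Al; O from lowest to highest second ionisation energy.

Al < C < K < O < Na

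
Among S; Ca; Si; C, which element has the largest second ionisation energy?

C

IE_2 is the cost of taking one more electron from the +1 cation: S⁺ still has 5 valence electrons; Ca⁺ still has 1 valence electron; Si⁺ still has 3 valence electrons; C⁺ still has 3 valence electrons.
All are still removing valence electrons, so compare the +1 ions as you would atoms: IE_2 generally rises across a period (higher Z_eff) and falls down a group (larger shell), subject to the usual subshell exceptions.
Valence configurations: S⁺ [Ne]3s²3p³, Ca⁺ [Ar]4s¹, Si⁺ [Ne]3s²3p¹, C⁺ [He]2s²2p¹.
Approximate IE_2 values (kJ/mol): S 2252, Ca 1145, Si 1577, C 2353.
Putting it together, IE_2: Ca < Si < S < C.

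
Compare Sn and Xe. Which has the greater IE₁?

Xe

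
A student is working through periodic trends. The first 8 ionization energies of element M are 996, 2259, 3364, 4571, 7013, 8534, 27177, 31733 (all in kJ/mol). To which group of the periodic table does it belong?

Group 16

Look for the largest jump between consecutive ionization energies: IE7/IE6 ≈ 3.2, far larger than any earlier ratio.
That jump marks the point where a core electron is being removed. So the atom has 6 valence electrons.
A main-group element with 6 valence electrons is in group 16.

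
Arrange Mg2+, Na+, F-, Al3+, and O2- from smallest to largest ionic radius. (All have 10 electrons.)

Al3+ < Mg2+ < Na+ < F- < O2-

All of these have 10 electrons, so size is governed by nuclear charge alone: the more protons, the stronger the pull on the same electron cloud, and the smaller the ion.
Nuclear charges: Al3+ (Z=13), Mg2+ (Z=12), Na+ (Z=11), F- (Z=9), O2- (Z=8).
Smallest to largest: Al3+ < Mg2+ < Na+ < F- < O2-.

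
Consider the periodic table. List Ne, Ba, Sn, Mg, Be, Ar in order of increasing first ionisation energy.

Ba, Sn, Mg, Be, Ar, Ne

Be is in period 2, group 2; Ne is in period 2, group 18; Mg is in period 3, group 2; Ar is in period 3, group 18; Sn is in period 5, group 14; Ba is in period 6, group 2.
IE₁ increases left→right with effective nuclear charge and decreases top→bottom as the valence shell moves farther out.
Neither a single period nor a single group — weigh both effects.
Sn > Ba: relative to Ba, both the across-period and down-group shifts push Sn's first ionization energy up.
Mg > Sn: period and group pull opposite ways; the down-group shift dominates (738 vs 709 kJ/mol).
Be > Mg: Be sits above Mg in group 2, so the down-group effect alone puts Be higher.
Ar > Be: the two effects oppose for this pair; the across-period effect wins (1521 vs 900 kJ/mol).
Ne > Ar: Ne sits above Ar in group 18, so the down-group effect alone puts Ne higher.
Approximate values (kJ/mol): Be 900, Ne 2081, Mg 738, Ar 1521, Sn 709, Ba 503.
So from lowest to highest: Ba < Sn < Mg < Be < Ar < Ne.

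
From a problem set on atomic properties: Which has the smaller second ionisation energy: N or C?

After 1 electron has been removed, what remains? N⁺ still has 4 valence electrons; C⁺ still has 3 valence electrons.
All are still removing valence electrons, so compare the +1 ions as you would atoms: IE_2 generally rises across a period (higher Z_eff) and falls down a group (larger shell), subject to the usual subshell exceptions.
Valence configurations: N⁺ [He]2s²2p², C⁺ [He]2s²2p¹.
Approximate IE_2 values (kJ/mol): N 2856, C 2353.
Hence IE_2: C < N.

C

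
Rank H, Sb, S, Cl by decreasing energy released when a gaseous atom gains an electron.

Cl > S > Sb > H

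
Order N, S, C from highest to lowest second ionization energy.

The second ionization energy removes an electron from the +1 ion. For each element: N⁺ still has 4 valence electrons; S⁺ still has 5 valence electrons; C⁺ still has 3 valence electrons.
All are still removing valence electrons, so compare the +1 ions as you would atoms: IE_2 generally rises across a period (higher Z_eff) and falls down a group (larger shell), subject to the usual subshell exceptions.
Valence configurations: N⁺ [He]2s²2p², S⁺ [Ne]3s²3p³, C⁺ [He]2s²2p¹.
Approximate IE_2 values (kJ/mol): N 2856, S 2252, C 2353.
Hence IE_2: S < C < N.

N, C, S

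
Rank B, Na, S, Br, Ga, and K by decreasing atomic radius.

B is in period 2, group 13; Na is in period 3, group 1; S is in period 3, group 16; K is in period 4, group 1; Ga is in period 4, group 13; Br is in period 4, group 17.
Atomic radius shrinks across a period as nuclear charge pulls the same shell inward, and grows down a group as new shells are added.
Here both period and group differ, so the two effects have to be weighed against each other.
S > B: the two effects oppose for this pair; the down-group effect wins (103 vs 85 pm).
Br > S: period and group pull opposite ways; the down-group shift dominates (114 vs 103 pm).
Ga > Br: Ga lies to the left of Br in period 4, so the across-period effect alone puts Ga larger.
Na > Ga: period and group pull opposite ways; the across-period shift dominates (155 vs 124 pm).
K > Na: K sits below Na in group 1, so the down-group effect alone puts K larger.
Approximate values (pm): B 85, Na 155, S 103, K 196, Ga 124, Br 114.
So from largest to smallest: K > Na > Ga > Br > S > B.

K > Na > Ga > Br > S > B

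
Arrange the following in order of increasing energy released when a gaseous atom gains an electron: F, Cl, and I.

I < F < Cl

F is in period 2, group 17; Cl is in period 3, group 17; I is in period 5, group 17.
EA tends to increase across a period and decrease down a group, though the pattern is less regular than for IE or radius.
All are in group 17; the group trend (electron affinity increases up the group) applies, with the exception below.
Note the exception: Cl has a higher electron affinity than F, contrary to the simple trend — F's small 2p subshell makes the incoming electron feel strong e⁻–e⁻ repulsion, so Cl actually releases more energy on gaining an electron.
Tabulated electron affinity (kJ/mol): F 328, Cl 349, I 295.
So from lowest to highest: I < F < Cl.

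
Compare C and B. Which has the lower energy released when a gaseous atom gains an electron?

B is in period 2, group 13; C is in period 2, group 14.
Atoms with high Z_eff and room in the valence shell (especially the halogens) have the most exothermic electron affinities.
All lie in period 2, so electron affinity increases left to right.
So B has the lower energy released when a gaseous atom gains an electron (B < C).

B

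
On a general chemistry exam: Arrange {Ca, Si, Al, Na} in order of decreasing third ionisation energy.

Na > Ca > Si > Al

Consider each +2 ion: Ca²⁺ is the bare [Ar] core; Si²⁺ still has 2 valence electrons; Al²⁺ still has 1 valence electron; Na²⁺ is already 1 electron into the core.
Breaking into a closed-shell core is much more expensive than removing a leftover valence electron — Ca and Na have the largest IE_3 here.
Valence configurations: Si²⁺ [Ne]3s², Al²⁺ [Ne]3s¹.
The numbers (kJ/mol): Ca 4912, Si 3232, Al 2745, Na 6910.
Putting it together, IE_3: Al < Si < Ca < Na.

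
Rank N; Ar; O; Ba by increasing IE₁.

Ba < O < N < Ar

N is in period 2, group 15; O is in period 2, group 16; Ar is in period 3, group 18; Ba is in period 6, group 2.
Removing the outermost electron gets harder across a period and easier down a group.
Neither a single period nor a single group — weigh both effects.
O > Ba: relative to Ba, both the across-period and down-group shifts push O's first ionization energy up.
N > O: this pair runs against the simple trend — see the exception note.
Ar > N: the two effects oppose for this pair; the across-period effect wins (1521 vs 1402 kJ/mol).
Note the exception: N has a higher first ionization energy than O, contrary to the simple trend — pairing an electron in O's 2p⁴ costs repulsion energy, so O ionizes more easily than half-filled N (2p³).
Approximate values (kJ/mol): N 1402, O 1314, Ar 1521, Ba 503.
So from lowest to highest: Ba < O < N < Ar.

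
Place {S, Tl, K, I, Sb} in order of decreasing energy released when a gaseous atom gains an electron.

I > S > Sb > K > Tl

Adding an electron releases more energy for atoms nearer the top right (short of the noble gases).
Here both period and group differ, so the two effects have to be weighed against each other.
K > Tl: the two effects oppose for this pair; the down-group effect wins (48 vs 19 kJ/mol).
Sb > K: the two effects oppose for this pair; the across-period effect wins (103 vs 48 kJ/mol).
S > Sb: both effects reinforce here, so S is clearly the higher of the two.
I > S: period and group pull opposite ways; the across-period shift dominates (295 vs 200 kJ/mol).
Approximate values (kJ/mol): S 200, K 48, Sb 103, I 295, Tl 19.
So from highest to lowest: I > S > Sb > K > Tl.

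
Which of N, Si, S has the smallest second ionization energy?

The second ionization energy removes an electron from the +1 ion. For each element: N⁺ still has 4 valence electrons; Si⁺ still has 3 valence electrons; S⁺ still has 5 valence electrons.
All are still removing valence electrons, so compare the +1 ions as you would atoms: IE_2 generally rises across a period (higher Z_eff) and falls down a group (larger shell), subject to the usual subshell exceptions.
Valence configurations: N⁺ [He]2s²2p², Si⁺ [Ne]3s²3p¹, S⁺ [Ne]3s²3p³.
The numbers (kJ/mol): N 2856, Si 1577, S 2252.
Hence IE_2: Si < S < N.

Si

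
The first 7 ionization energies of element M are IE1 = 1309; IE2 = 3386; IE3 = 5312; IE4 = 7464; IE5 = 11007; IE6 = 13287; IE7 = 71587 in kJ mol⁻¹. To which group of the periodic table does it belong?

Group 16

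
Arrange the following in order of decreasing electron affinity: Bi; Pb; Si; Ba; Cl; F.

F is in period 2, group 17; Si is in period 3, group 14; Cl is in period 3, group 17; Ba is in period 6, group 2; Pb is in period 6, group 14; Bi is in period 6, group 15.
EA tends to increase across a period and decrease down a group, though the pattern is less regular than for IE or radius.
Here both period and group differ, so the two effects have to be weighed against each other.
Pb > Ba: Pb lies to the right of Ba in period 6, so the across-period effect alone puts Pb higher.
Bi > Pb: both are in period 6; the period trend gives Bi the larger value.
Si > Bi: period and group pull opposite ways; the down-group shift dominates (134 vs 91 kJ/mol).
F > Si: both effects reinforce here, so F is clearly the higher of the two.
Cl > F: this pair runs against the simple trend — see the exception note.
Note the exception: Cl has a higher electron affinity than F, contrary to the simple trend — F's small 2p subshell makes the incoming electron feel strong e⁻–e⁻ repulsion, so Cl actually releases more energy on gaining an electron.
For reference (kJ/mol): F 328, Si 134, Cl 349, Ba 14, Pb 35, Bi 91.
So from highest to lowest: Cl > F > Si > Bi > Pb > Ba.

Cl > F > Si > Bi > Pb > Ba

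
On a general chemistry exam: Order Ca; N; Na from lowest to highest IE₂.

Ca, N, Na

IE_2 is the cost of taking one more electron from the +1 cation: Ca⁺ still has 1 valence electron; N⁺ still has 4 valence electrons; Na⁺ is the bare [Ne] core.
Pulling an electron out of a noble-gas core costs far more than removing a remaining valence electron, so Na sits at the high end of IE_2.
Valence configurations: Ca⁺ [Ar]4s¹, N⁺ [He]2s²2p².
Approximate IE_2 values (kJ/mol): Ca 1145, N 2856, Na 4562.
Hence IE_2: Ca < N < Na.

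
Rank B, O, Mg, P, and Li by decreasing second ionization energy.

Li, O, B, P, Mg

IE_2 is the cost of taking one more electron from the +1 cation: B⁺ still has 2 valence electrons; O⁺ still has 5 valence electrons; Mg⁺ still has 1 valence electron; P⁺ still has 4 valence electrons; Li⁺ is the bare [He] core.
Breaking into a closed-shell core is much more expensive than removing a leftover valence electron — Li has the largest IE_2 here.
Valence configurations: B⁺ [He]2s², O⁺ [He]2s²2p³, Mg⁺ [Ne]3s¹, P⁺ [Ne]3s²3p².
The numbers (kJ/mol): B 2427, O 3388, Mg 1451, P 1907, Li 7298.
Putting it together, IE_2: Mg < P < B < O < Li.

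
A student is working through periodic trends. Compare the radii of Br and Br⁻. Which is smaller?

Br

Forming Br⁻ adds 1 electron to Br. More electron–electron repulsion in the same shell, with unchanged nuclear charge, lets the cloud expand.
An anion is larger than its parent atom: Br⁻ > Br.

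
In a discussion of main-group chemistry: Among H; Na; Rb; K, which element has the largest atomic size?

Rb

H is in period 1, group 1; Na is in period 3, group 1; K is in period 4, group 1; Rb is in period 5, group 1.
Across a period the added protons contract the valence shell; down a group each new principal shell makes the atom larger.
All are in group 1, so atomic radius increases down the group.
The largest atomic size among these belongs to Rb.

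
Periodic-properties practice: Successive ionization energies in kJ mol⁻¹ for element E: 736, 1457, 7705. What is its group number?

Look for the largest jump between consecutive ionization energies: IE3/IE2 ≈ 5.3, far larger than any earlier ratio.
That jump marks the point where a core electron is being removed. So the atom has 2 valence electrons.
A main-group element with 2 valence electrons is in group 2.

Group 2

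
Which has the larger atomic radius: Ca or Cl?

Ca

Cl is in period 3, group 17; Ca is in period 4, group 2.
Atomic radius shrinks across a period as nuclear charge pulls the same shell inward, and grows down a group as new shells are added.
Here both period and group differ, so the two effects have to be weighed against each other.
Ca > Cl: relative to Cl, both the across-period and down-group shifts push Ca's atomic radius up.
Tabulated atomic radius (pm): Cl 99, Ca 171.
So Ca has the larger atomic radius (Ca > Cl).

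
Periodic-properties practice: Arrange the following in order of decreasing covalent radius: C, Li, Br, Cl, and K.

Li is in period 2, group 1; C is in period 2, group 14; Cl is in period 3, group 17; K is in period 4, group 1; Br is in period 4, group 17.
Across a period the added protons contract the valence shell; down a group each new principal shell makes the atom larger.
These span different periods and groups, so the two trends combine.
Cl > C: the two effects oppose for this pair; the down-group effect wins (99 vs 75 pm).
Br > Cl: Br sits below Cl in group 17, so the down-group effect alone puts Br larger.
Li > Br: the two effects oppose for this pair; the across-period effect wins (133 vs 114 pm).
K > Li: they share group 1; the group trend gives K the larger value.
Tabulated atomic radius (pm): Li 133, C 75, Cl 99, K 196, Br 114.
So from largest to smallest: K > Li > Br > Cl > C.

K > Li > Br > Cl > C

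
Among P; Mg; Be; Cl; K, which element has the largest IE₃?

Be

IE_3 is the cost of taking one more electron from the +2 cation: P²⁺ still has 3 valence electrons; Mg²⁺ is the bare [Ne] core; Be²⁺ is the bare [He] core; Cl²⁺ still has 5 valence electrons; K²⁺ is already 1 electron into the core.
Pulling an electron out of a noble-gas core costs far more than removing a remaining valence electron, so K, Mg and Be sit at the high end of IE_3.
Valence configurations: P²⁺ [Ne]3s²3p¹, Cl²⁺ [Ne]3s²3p³.
The numbers (kJ/mol): P 2914, Mg 7733, Be 14849, Cl 3822, K 4420.
So the third ionization energies run P < Cl < K < Mg < Be.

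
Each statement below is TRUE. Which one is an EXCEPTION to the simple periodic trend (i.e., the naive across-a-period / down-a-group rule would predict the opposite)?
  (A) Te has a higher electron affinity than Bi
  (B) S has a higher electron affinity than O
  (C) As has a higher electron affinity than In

(B)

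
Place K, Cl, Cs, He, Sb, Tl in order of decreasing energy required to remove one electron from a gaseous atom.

He is in period 1, group 18; Cl is in period 3, group 17; K is in period 4, group 1; Sb is in period 5, group 15; Cs is in period 6, group 1; Tl is in period 6, group 13.
Across a period the outer electron is held more tightly (higher IE₁); down a group it sits in a higher shell, more shielded, and comes off more easily.
Here both period and group differ, so the two effects have to be weighed against each other.
K > Cs: they share group 1; the group trend gives K the larger value.
Tl > K: period and group pull opposite ways; the across-period shift dominates (589 vs 419 kJ/mol).
Sb > Tl: relative to Tl, both the across-period and down-group shifts push Sb's first ionization energy up.
Cl > Sb: both effects reinforce here, so Cl is clearly the higher of the two.
He > Cl: relative to Cl, both the across-period and down-group shifts push He's first ionization energy up.
Approximate values (kJ/mol): He 2372, Cl 1251, K 419, Sb 831, Cs 376, Tl 589.
So from highest to lowest: He > Cl > Sb > Tl > K > Cs.

He > Cl > Sb > Tl > K > Cs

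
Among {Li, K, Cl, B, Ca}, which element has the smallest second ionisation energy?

Ca

Consider each +1 ion: Li⁺ is the bare [He] core; K⁺ is the bare [Ar] core; Cl⁺ still has 6 valence electrons; B⁺ still has 2 valence electrons; Ca⁺ still has 1 valence electron.
Breaking into a closed-shell core is much more expensive than removing a leftover valence electron — K and Li have the largest IE_2 here.
Valence configurations: Cl⁺ [Ne]3s²3p⁴, B⁺ [He]2s², Ca⁺ [Ar]4s¹.
Approximate IE_2 values (kJ/mol): Li 7298, K 3052, Cl 2298, B 2427, Ca 1145.
Hence IE_2: Ca < Cl < B < K < Li.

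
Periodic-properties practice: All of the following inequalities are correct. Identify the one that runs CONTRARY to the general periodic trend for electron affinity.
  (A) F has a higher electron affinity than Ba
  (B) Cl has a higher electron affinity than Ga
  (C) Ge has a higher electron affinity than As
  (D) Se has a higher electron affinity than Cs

(C)

The general trend: electron affinity increases across a period and decreases down a group.
(A) F (period 2, group 17) vs Ba (period 6, group 2): the stated order agrees with the simple trend.
(B) Cl (period 3, group 17) vs Ga (period 4, group 13): the stated order agrees with the simple trend.
(C) Ge (period 4, group 14) vs As (period 4, group 15): the stated order contradicts the simple trend.
(D) Se (period 4, group 16) vs Cs (period 6, group 1): the stated order agrees with the simple trend.
The exception is (C): adding an electron to As's half-filled 4p³ is unfavourable, so Ge (4p²) has the more exothermic EA.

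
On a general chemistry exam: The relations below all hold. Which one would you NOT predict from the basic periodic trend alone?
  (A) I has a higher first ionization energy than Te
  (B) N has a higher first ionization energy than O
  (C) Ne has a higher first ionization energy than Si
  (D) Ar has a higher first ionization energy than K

(B)

The general trend: first ionization energy increases across a period and decreases down a group.
(A) I (period 5, group 17) vs Te (period 5, group 16): the stated order agrees with the simple trend.
(B) N (period 2, group 15) vs O (period 2, group 16): the stated order contradicts the simple trend.
(C) Ne (period 2, group 18) vs Si (period 3, group 14): the stated order agrees with the simple trend.
(D) Ar (period 3, group 18) vs K (period 4, group 1): the stated order agrees with the simple trend.
The exception is (B): pairing an electron in O's 2p⁴ costs repulsion energy, so O ionizes more easily than half-filled N (2p³).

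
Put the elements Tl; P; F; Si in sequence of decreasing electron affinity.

F is in period 2, group 17; Si is in period 3, group 14; P is in period 3, group 15; Tl is in period 6, group 13.
Electron affinity generally becomes more exothermic across a period toward the halogens and less exothermic down a group.
These span different periods and groups, so the two trends combine.
P > Tl: relative to Tl, both the across-period and down-group shifts push P's electron affinity up.
Si > P: this pair runs against the simple trend — see the exception note.
F > Si: both effects reinforce here, so F is clearly the higher of the two.
Note the exception: Si has a higher electron affinity than P, contrary to the simple trend — adding an electron to P's half-filled 3p³ is unfavourable, so Si (3p²) has the more exothermic EA.
Tabulated electron affinity (kJ/mol): F 328, Si 134, P 72, Tl 19.
So from highest to lowest: F > Si > P > Tl.

F > Si > P > Tl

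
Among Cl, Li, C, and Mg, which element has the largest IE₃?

Li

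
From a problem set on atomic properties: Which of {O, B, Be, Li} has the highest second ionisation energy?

Li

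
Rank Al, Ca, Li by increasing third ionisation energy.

Al, Ca, Li

The third ionization energy removes an electron from the +2 ion. For each element: Al²⁺ still has 1 valence electron; Ca²⁺ is the bare [Ar] core; Li²⁺ is already 1 electron into the core.
Breaking into a closed-shell core is much more expensive than removing a leftover valence electron — Ca and Li have the largest IE_3 here.
Approximate IE_3 values (kJ/mol): Al 2745, Ca 4912, Li 11815.
So the third ionization energies run Al < Ca < Li.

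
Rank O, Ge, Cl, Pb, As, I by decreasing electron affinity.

EA tends to increase across a period and decrease down a group, though the pattern is less regular than for IE or radius.
Neither a single period nor a single group — weigh both effects.
As > Pb: relative to Pb, both the across-period and down-group shifts push As's electron affinity up.
Ge > As: this pair runs against the simple trend — see the exception note.
O > Ge: both effects reinforce here, so O is clearly the higher of the two.
I > O: period and group pull opposite ways; the across-period shift dominates (295 vs 141 kJ/mol).
Cl > I: they share group 17; the group trend gives Cl the larger value.
Note the exception: Ge has a higher electron affinity than As, contrary to the simple trend — adding an electron to As's half-filled 4p³ is unfavourable, so Ge (4p²) has the more exothermic EA.
Tabulated electron affinity (kJ/mol): O 141, Cl 349, Ge 119, As 78, I 295, Pb 35.
So from highest to lowest: Cl > I > O > Ge > As > Pb.

Cl, I, O, Ge, As, Pb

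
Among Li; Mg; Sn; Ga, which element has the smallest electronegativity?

Li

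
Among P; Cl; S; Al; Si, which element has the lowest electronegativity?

Al is in period 3, group 13; Si is in period 3, group 14; P is in period 3, group 15; S is in period 3, group 16; Cl is in period 3, group 17.
Smaller atoms with higher effective nuclear charge are more electronegative.
All lie in period 3, so electronegativity increases left to right.
The lowest electronegativity among these belongs to Al.

Al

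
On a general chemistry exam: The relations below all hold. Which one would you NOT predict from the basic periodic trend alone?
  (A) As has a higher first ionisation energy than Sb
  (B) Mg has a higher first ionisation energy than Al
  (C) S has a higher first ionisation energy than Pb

(B)

The general trend: first ionisation energy increases across a period and decreases down a group.
(A) As (period 4, group 15) vs Sb (period 5, group 15): the stated order agrees with the simple trend.
(B) Mg (period 3, group 2) vs Al (period 3, group 13): the stated order contradicts the simple trend.
(C) S (period 3, group 16) vs Pb (period 6, group 14): the stated order agrees with the simple trend.
The exception is (B): Al's single 3p electron is easier to remove than one from Mg's filled 3s².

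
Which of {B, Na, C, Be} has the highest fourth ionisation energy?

B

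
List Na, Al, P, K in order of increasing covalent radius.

Across a period the added protons contract the valence shell; down a group each new principal shell makes the atom larger.
Neither a single period nor a single group — weigh both effects.
Al > P: both are in period 3; the period trend gives Al the larger value.
Na > Al: both are in period 3; the period trend gives Na the larger value.
K > Na: K sits below Na in group 1, so the down-group effect alone puts K larger.
Approximate values (pm): Na 155, Al 126, P 111, K 196.
So from smallest to largest: P < Al < Na < K.

P < Al < Na < K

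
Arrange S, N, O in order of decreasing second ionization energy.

O > N > S

After 1 electron has been removed, what remains? S⁺ still has 5 valence electrons; N⁺ still has 4 valence electrons; O⁺ still has 5 valence electrons.
All are still removing valence electrons, so compare the +1 ions as you would atoms: IE_2 generally rises across a period (higher Z_eff) and falls down a group (larger shell), subject to the usual subshell exceptions.
Valence configurations: S⁺ [Ne]3s²3p³, N⁺ [He]2s²2p², O⁺ [He]2s²2p³.
The numbers (kJ/mol): S 2252, N 2856, O 3388.
Hence IE_2: S < N < O.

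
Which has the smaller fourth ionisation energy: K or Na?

K

The fourth ionization energy removes an electron from the +3 ion. For each element: K³⁺ is already 2 electrons into the core; Na³⁺ is already 2 electrons into the core.
All of these are removing an electron from a noble-gas core or deeper; the smaller core (lower principal quantum number) is held far more tightly, and within a period the higher nuclear charge binds the same core more tightly.
Tabulated IE_4 (kJ/mol): K 5877, Na 9543.
Putting it together, IE_4: K < Na.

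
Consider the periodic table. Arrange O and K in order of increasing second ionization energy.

K < O

After 1 electron has been removed, what remains? O⁺ still has 5 valence electrons; K⁺ is the bare [Ar] core.
Usually core removal costs more than valence removal, but here the competition is close: a tightly held n=2 valence electron can cost more to remove than an n=3 core electron, so the actual values have to decide it.
Approximate IE_2 values (kJ/mol): O 3388, K 3052.
Overall IE_2 order: K < O.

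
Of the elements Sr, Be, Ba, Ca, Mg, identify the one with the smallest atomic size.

Be

Be is in period 2, group 2; Mg is in period 3, group 2; Ca is in period 4, group 2; Sr is in period 5, group 2; Ba is in period 6, group 2.
Moving right in a period, electrons are added to the same shell under a stronger nuclear pull, so atoms get smaller; moving down, a new shell is opened and atoms get larger.
All are in group 2, so atomic radius increases down the group.
The smallest atomic size among these belongs to Be.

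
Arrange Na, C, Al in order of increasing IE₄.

C < Na < Al

After 3 electrons have been removed, what remains? Na³⁺ is already 2 electrons into the core; C³⁺ still has 1 valence electron; Al³⁺ is the bare [Ne] core.
Pulling an electron out of a noble-gas core costs far more than removing a remaining valence electron, so Na and Al sit at the high end of IE_4.
The numbers (kJ/mol): Na 9543, C 6223, Al 11577.
Hence IE_4: C < Na < Al.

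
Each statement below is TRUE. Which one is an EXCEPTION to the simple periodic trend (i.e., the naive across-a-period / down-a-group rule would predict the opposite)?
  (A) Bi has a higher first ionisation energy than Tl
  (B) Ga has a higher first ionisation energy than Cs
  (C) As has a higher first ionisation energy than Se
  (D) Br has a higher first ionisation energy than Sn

(C)

The general trend: first ionisation energy increases across a period and decreases down a group.
(A) Bi (period 6, group 15) vs Tl (period 6, group 13): the stated order agrees with the simple trend.
(B) Ga (period 4, group 13) vs Cs (period 6, group 1): the stated order agrees with the simple trend.
(C) As (period 4, group 15) vs Se (period 4, group 16): the stated order contradicts the simple trend.
(D) Br (period 4, group 17) vs Sn (period 5, group 14): the stated order agrees with the simple trend.
The exception is (C): Se (4p⁴) ionizes more easily than half-filled As (4p³).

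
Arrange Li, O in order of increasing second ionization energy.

O < Li

Consider each +1 ion: Li⁺ is the bare [He] core; O⁺ still has 5 valence electrons.
Breaking into a closed-shell core is much more expensive than removing a leftover valence electron — Li has the largest IE_2 here.
Approximate IE_2 values (kJ/mol): Li 7298, O 3388.
Hence IE_2: O < Li.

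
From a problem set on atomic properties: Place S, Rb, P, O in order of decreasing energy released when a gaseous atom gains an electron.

S > O > P > Rb

O is in period 2, group 16; P is in period 3, group 15; S is in period 3, group 16; Rb is in period 5, group 1.
Atoms with high Z_eff and room in the valence shell (especially the halogens) have the most exothermic electron affinities.
These span different periods and groups, so the two trends combine.
P > Rb: both effects reinforce here, so P is clearly the higher of the two.
O > P: relative to P, both the across-period and down-group shifts push O's electron affinity up.
S > O: this pair runs against the simple trend — see the exception note.
Note the exception: S has a higher electron affinity than O, contrary to the simple trend — the compact 2p subshell of O repels the added electron more than S's larger 3p does.
Approximate values (kJ/mol): O 141, P 72, S 200, Rb 47.
So from highest to lowest: S > O > P > Rb.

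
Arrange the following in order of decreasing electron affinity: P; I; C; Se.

C is in period 2, group 14; P is in period 3, group 15; Se is in period 4, group 16; I is in period 5, group 17.
EA tends to increase across a period and decrease down a group, though the pattern is less regular than for IE or radius.
A diagonal step moves right (one effect) and down (the opposite effect) at once.
C > P: period and group pull opposite ways; the down-group shift dominates (122 vs 72 kJ/mol).
Se > C: the two effects oppose for this pair; the across-period effect wins (195 vs 122 kJ/mol).
I > Se: period and group pull opposite ways; the across-period shift dominates (295 vs 195 kJ/mol).
Approximate values (kJ/mol): C 122, P 72, Se 195, I 295.
So from highest to lowest: I > Se > C > P.

I > Se > C > P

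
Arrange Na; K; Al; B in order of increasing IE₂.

Al < B < K < Na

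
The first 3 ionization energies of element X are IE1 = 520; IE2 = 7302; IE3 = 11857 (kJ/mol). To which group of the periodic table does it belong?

Group 1

Look for the largest jump between consecutive ionization energies: IE2/IE1 ≈ 14.0, far larger than any earlier ratio.
That jump marks the point where a core electron is being removed. So the atom has 1 valence electron.
A main-group element with 1 valence electron is in group 1.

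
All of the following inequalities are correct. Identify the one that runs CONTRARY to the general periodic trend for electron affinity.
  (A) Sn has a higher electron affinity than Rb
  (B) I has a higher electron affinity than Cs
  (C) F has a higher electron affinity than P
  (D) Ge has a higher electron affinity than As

The general trend: electron affinity increases across a period and decreases down a group.
(A) Sn (period 5, group 14) vs Rb (period 5, group 1): the stated order agrees with the simple trend.
(B) I (period 5, group 17) vs Cs (period 6, group 1): the stated order agrees with the simple trend.
(C) F (period 2, group 17) vs P (period 3, group 15): the stated order agrees with the simple trend.
(D) Ge (period 4, group 14) vs As (period 4, group 15): the stated order contradicts the simple trend.
The exception is (D): adding an electron to As's half-filled 4p³ is unfavourable, so Ge (4p²) has the more exothermic EA.

(D)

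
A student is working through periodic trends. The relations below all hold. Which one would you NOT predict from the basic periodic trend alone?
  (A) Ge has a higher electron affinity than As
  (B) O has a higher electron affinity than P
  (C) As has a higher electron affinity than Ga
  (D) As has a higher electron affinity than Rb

(A)

The general trend: electron affinity increases across a period and decreases down a group.
(A) Ge (period 4, group 14) vs As (period 4, group 15): the stated order contradicts the simple trend.
(B) O (period 2, group 16) vs P (period 3, group 15): the stated order agrees with the simple trend.
(C) As (period 4, group 15) vs Ga (period 4, group 13): the stated order agrees with the simple trend.
(D) As (period 4, group 15) vs Rb (period 5, group 1): the stated order agrees with the simple trend.
The exception is (A): adding an electron to As's half-filled 4p³ is unfavourable, so Ge (4p²) has the more exothermic EA.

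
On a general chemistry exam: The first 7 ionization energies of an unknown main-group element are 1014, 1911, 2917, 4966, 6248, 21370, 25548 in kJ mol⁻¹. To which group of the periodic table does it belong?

Group 15

Look for the largest jump between consecutive ionization energies: IE6/IE5 ≈ 3.4, far larger than any earlier ratio.
That jump marks the point where a core electron is being removed. So the atom has 5 valence electrons.
A main-group element with 5 valence electrons is in group 15.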